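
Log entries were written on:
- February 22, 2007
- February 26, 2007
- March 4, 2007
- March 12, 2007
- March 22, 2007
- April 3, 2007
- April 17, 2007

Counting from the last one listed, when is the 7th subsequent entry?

September 18, 2007

Gaps: 4, 6, 8, 10, 12, 14 days — each gap is 2 larger than the previous one.
Next gap: 16 days. April 17, 2007 + 16 days = May 3, 2007.
Next gap: 18 days. May 3, 2007 + 18 days = May 21, 2007.
Next gap: 20 days. May 21, 2007 + 20 days = June 10, 2007.
Next gap: 22 days. June 10, 2007 + 22 days = July 2, 2007.
Next gap: 24 days. July 2, 2007 + 24 days = July 26, 2007.
Next gap: 26 days. July 26, 2007 + 26 days = August 21, 2007.
Next gap: 28 days. August 21, 2007 + 28 days = September 18, 2007.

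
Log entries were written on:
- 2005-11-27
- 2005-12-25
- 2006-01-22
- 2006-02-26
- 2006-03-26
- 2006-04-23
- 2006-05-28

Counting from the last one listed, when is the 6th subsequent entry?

All dates are Sundays, 28, 28, 35, 28, 28, 35 days apart.
Specifically, the 4th Sunday of each month.
June 2006 — 4th Sunday is 2006-06-25.
July 2006 — 4th Sunday is 2006-07-23.
August 2006 — 4th Sunday is 2006-08-27.
4th Sunday of September 2006: 2006-09-24.
4th Sunday of October 2006: 2006-10-22.
4th Sunday of November 2006: 2006-11-26.

2006-11-26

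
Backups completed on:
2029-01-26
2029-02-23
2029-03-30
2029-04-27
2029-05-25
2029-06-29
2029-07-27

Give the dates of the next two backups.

2029-08-31, 2029-09-28

Every date is a Friday; gaps 28, 35, 28, 28, 35, 28 days.
Each is the last Friday of its month (at least one falls on the 29th or later, ruling out '4th Friday').
Last Friday of August 2029: 2029-08-31.
Last Friday of September 2029: 2029-09-28.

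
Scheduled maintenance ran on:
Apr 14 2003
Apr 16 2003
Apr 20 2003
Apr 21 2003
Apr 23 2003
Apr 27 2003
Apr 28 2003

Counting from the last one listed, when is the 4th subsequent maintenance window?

The gap pattern 2, 4, 1, 2, 4, 1 repeats every 3 events.
These are the Mondays, Wednesdays and Sundays of each week.
Next Wednesday: Apr 30 2003.
Next Sunday: May 4 2003.
The following Monday is May 5 2003.
Next Wednesday: May 7 2003.

May 7 2003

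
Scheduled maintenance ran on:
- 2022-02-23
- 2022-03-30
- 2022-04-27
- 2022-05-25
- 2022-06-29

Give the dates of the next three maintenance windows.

These are Wednesdays with 35, 28, 28, 35-day gaps.
Each is the final Wednesday of its month — 2022-03-30 is past the 28th, so '4th Wednesday' doesn't fit.
July 2022 ends with Wednesday 2022-07-27.
Last Wednesday of August 2022: 2022-08-31.
Last Wednesday of September 2022: 2022-09-28.

2022-07-27, 2022-08-31, 2022-09-28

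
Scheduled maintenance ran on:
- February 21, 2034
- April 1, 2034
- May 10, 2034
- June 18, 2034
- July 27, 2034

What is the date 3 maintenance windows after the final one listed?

The spacing is 39, 39, 39, 39 days — always 39 days.
July 27, 2034 + 39 days = September 4, 2034.
September 4, 2034 + 39 days = October 13, 2034.
October 13, 2034 + 39 days = November 21, 2034.

November 21, 2034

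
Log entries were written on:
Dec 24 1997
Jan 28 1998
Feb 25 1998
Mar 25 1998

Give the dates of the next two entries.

These are Wednesdays at 28- or 35-day spacing (35, 28, 28).
The pattern: 4th Wednesday of the month.
April 1998 — 4th Wednesday is Apr 22 1998.
4th Wednesday of May 1998: May 27 1998.

Apr 22 1998, May 27 1998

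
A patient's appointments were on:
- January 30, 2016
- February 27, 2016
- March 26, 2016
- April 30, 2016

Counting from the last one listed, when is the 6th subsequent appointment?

All Saturdays; the gaps (28, 28, 35) vary with month length.
This is the last Saturday of each month.
Last Saturday of May 2016: May 28, 2016.
Last Saturday of June 2016: June 25, 2016.
July 2016 ends with Saturday July 30, 2016.
August 2016 ends with Saturday August 27, 2016.
September 2016 ends with Saturday September 24, 2016.
October 2016 ends with Saturday October 29, 2016.

October 29, 2016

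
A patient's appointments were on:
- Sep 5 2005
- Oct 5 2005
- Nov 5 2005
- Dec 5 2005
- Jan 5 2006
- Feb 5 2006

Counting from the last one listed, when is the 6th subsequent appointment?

Each date is the 5th; the gaps (30, 31, 30, 31, 31) track the month lengths.
The rule is the 5th of each month.
Next: March 2006 → Mar 5 2006.
April 2006: Apr 5 2006.
May 2006: May 5 2006.
Next: June 2006 → Jun 5 2006.
July 2006: Jul 5 2006.
Next: August 2006 → Aug 5 2006.

Aug 5 2006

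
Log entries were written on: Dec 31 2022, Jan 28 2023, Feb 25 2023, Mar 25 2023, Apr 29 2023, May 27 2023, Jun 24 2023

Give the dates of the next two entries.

Jul 29 2023, Aug 26 2023

All Saturdays; the gaps (28, 28, 28, 35, 28, 28) vary with month length.
This is the last Saturday of each month.
July 2023 ends with Saturday Jul 29 2023.
Last Saturday of August 2023: Aug 26 2023.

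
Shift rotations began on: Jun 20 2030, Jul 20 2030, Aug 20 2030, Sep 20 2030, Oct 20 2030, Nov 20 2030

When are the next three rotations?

Dec 20 2030, Jan 20 2031, Feb 20 2031

Gaps: 30, 31, 31, 30, 31 days — not constant. Every event is on the 20th of the month.
Pattern: the 20th of each month.
Next: December 2030 → Dec 20 2030.
January 2031: Jan 20 2031.
February 2031: Feb 20 2031.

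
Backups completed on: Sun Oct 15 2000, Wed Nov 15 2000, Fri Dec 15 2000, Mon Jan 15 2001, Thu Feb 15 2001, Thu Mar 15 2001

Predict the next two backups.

The day-of-month is always 15 (31, 30, 31, 31, 28 days between events).
So this recurs on the 15th of each month.
April 2001: Sun Apr 15 2001.
Next: May 2001 → Tue May 15 2001.

Sun Apr 15 2001, Tue May 15 2001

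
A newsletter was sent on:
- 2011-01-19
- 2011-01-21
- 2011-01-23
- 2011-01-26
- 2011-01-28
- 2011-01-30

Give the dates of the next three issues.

The gap pattern 2, 2, 3, 2, 2 repeats every 3 events.
These are the Wednesdays, Fridays and Sundays of each week.
The following Wednesday is 2011-02-02.
Next Friday: 2011-02-04.
Next Sunday: 2011-02-06.

2011-02-02, 2011-02-04, 2011-02-06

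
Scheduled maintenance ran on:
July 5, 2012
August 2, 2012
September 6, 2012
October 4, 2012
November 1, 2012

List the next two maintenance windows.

December 6, 2012; January 3, 2013

Gaps: 28, 35, 28, 28 days — a mix of 28 and 35. Every date is a Thursday.
Each is the 1st Thursday of its month.
December 2012 — 1st Thursday is December 6, 2012.
January 2013 — 1st Thursday is January 3, 2013.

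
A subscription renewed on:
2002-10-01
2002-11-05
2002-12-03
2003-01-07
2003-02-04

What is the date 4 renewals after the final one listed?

These are Tuesdays at 28- or 35-day spacing (35, 28, 35, 28).
The pattern: 1st Tuesday of the month.
March 2003 — 1st Tuesday is 2003-03-04.
1st Tuesday of April 2003: 2003-04-01.
May 2003 — 1st Tuesday is 2003-05-06.
June 2003 — 1st Tuesday is 2003-06-03.

2003-06-03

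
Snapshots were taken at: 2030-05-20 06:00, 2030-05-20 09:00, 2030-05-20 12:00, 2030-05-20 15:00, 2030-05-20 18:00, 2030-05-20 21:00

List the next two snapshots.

Gaps: 3, 3, 3, 3, 3 hours — each event is 3 hours after the previous one.
2030-05-20 21:00 + 3 h = 2030-05-21 00:00.
2030-05-21 00:00 + 3 h = 2030-05-21 03:00.

2030-05-21 00:00, 2030-05-21 03:00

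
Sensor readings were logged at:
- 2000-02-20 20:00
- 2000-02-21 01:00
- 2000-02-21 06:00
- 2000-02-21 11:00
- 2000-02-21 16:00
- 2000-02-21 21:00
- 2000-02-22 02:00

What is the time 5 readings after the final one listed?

Spacing: 5, 5, 5, 5, 5, 5 h — constant 5 h.
2000-02-22 02:00 + 5 h = 2000-02-22 07:00.
2000-02-22 07:00 + 5 h = 2000-02-22 12:00.
2000-02-22 12:00 + 5 h = 2000-02-22 17:00.
2000-02-22 17:00 + 5 h = 2000-02-22 22:00.
2000-02-22 22:00 + 5 h = 2000-02-23 03:00.

2000-02-23 03:00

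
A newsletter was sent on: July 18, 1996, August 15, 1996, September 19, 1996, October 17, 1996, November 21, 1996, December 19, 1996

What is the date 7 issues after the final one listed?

All dates are Thursdays, 28, 35, 28, 35, 28 days apart.
Specifically, the 3rd Thursday of each month.
3rd Thursday of January 1997: January 16, 1997.
February 1997 — 3rd Thursday is February 20, 1997.
3rd Thursday of March 1997: March 20, 1997.
3rd Thursday of April 1997: April 17, 1997.
May 1997 — 3rd Thursday is May 15, 1997.
3rd Thursday of June 1997: June 19, 1997.
July 1997 — 3rd Thursday is July 17, 1997.

July 17, 1997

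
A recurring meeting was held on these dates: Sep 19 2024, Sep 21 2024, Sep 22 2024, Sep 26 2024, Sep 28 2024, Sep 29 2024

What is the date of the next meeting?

The gap pattern 2, 1, 4, 2, 1 repeats every 3 events.
These are the Thursdays, Saturdays and Sundays of each week.
The following Thursday is Oct 3 2024.

Oct 3 2024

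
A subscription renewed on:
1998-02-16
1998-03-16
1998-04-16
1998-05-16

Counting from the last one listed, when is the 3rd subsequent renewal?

1998-08-16

Each date is the 16th; the gaps (28, 31, 30) track the month lengths.
The rule is the 16th of each month.
Next: June 1998 → 1998-06-16.
July 1998: 1998-07-16.
August 1998: 1998-08-16.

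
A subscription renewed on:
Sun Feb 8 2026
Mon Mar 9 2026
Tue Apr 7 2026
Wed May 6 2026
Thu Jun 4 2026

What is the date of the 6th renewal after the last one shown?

Wed Nov 25 2026

Every event comes 29 days after the last (29, 29, 29, 29).
Thu Jun 4 2026 + 29 days = Fri Jul 3 2026.
Fri Jul 3 2026 + 29 days = Sat Aug 1 2026.
Sat Aug 1 2026 + 29 days = Sun Aug 30 2026.
Sun Aug 30 2026 + 29 days = Mon Sep 28 2026.
Mon Sep 28 2026 + 29 days = Tue Oct 27 2026.
Tue Oct 27 2026 + 29 days = Wed Nov 25 2026.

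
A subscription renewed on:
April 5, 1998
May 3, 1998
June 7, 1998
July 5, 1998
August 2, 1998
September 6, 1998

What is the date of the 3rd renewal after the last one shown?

December 6, 1998

These are Sundays at 28- or 35-day spacing (28, 35, 28, 28, 35).
The pattern: 1st Sunday of the month.
October 1998 — 1st Sunday is October 4, 1998.
November 1998 — 1st Sunday is November 1, 1998.
1st Sunday of December 1998: December 6, 1998.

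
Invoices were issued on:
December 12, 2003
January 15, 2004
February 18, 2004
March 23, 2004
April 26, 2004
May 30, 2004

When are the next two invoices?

The spacing is 34, 34, 34, 34, 34 days — always 34 days.
May 30, 2004 + 34 days = July 3, 2004.
July 3, 2004 + 34 days = August 6, 2004.

July 3, 2004; August 6, 2004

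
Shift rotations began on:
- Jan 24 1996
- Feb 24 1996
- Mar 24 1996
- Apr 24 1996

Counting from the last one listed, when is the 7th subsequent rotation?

The day-of-month is always 24 (31, 29, 31 days between events).
So this recurs on the 24th of each month.
May 1996: May 24 1996.
Next: June 1996 → Jun 24 1996.
Next: July 1996 → Jul 24 1996.
Next: August 1996 → Aug 24 1996.
September 1996: Sep 24 1996.
October 1996: Oct 24 1996.
November 1996: Nov 24 1996.

Nov 24 1996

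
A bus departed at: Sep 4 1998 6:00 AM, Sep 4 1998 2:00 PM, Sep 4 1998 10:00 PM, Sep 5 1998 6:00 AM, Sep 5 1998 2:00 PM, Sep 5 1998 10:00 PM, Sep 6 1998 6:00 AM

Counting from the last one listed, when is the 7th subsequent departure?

Sep 8 1998 2:00 PM

Spacing: 8, 8, 8, 8, 8, 8 h — constant 8 h.
Sep 6 1998 6:00 AM + 8 h = Sep 6 1998 2:00 PM.
Sep 6 1998 2:00 PM + 8 h = Sep 6 1998 10:00 PM.
Sep 6 1998 10:00 PM + 8 h = Sep 7 1998 6:00 AM.
Sep 7 1998 6:00 AM + 8 h = Sep 7 1998 2:00 PM.
Sep 7 1998 2:00 PM + 8 h = Sep 7 1998 10:00 PM.
Sep 7 1998 10:00 PM + 8 h = Sep 8 1998 6:00 AM.
Sep 8 1998 6:00 AM + 8 h = Sep 8 1998 2:00 PM.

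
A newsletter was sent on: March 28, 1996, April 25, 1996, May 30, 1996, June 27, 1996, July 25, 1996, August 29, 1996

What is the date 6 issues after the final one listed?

All Thursdays; the gaps (28, 35, 28, 28, 35) vary with month length.
This is the last Thursday of each month.
Last Thursday of September 1996: September 26, 1996.
October 1996 ends with Thursday October 31, 1996.
Last Thursday of November 1996: November 28, 1996.
December 1996 ends with Thursday December 26, 1996.
January 1997 ends with Thursday January 30, 1997.
February 1997 ends with Thursday February 27, 1997.

February 27, 1997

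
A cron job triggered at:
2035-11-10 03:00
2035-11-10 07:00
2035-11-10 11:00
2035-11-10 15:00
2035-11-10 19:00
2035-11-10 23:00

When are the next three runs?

2035-11-11 03:00, 2035-11-11 07:00, 2035-11-11 11:00

The interval is a steady 4 hours (4, 4, 4, 4, 4).
2035-11-10 23:00 + 4 h = 2035-11-11 03:00.
2035-11-11 03:00 + 4 h = 2035-11-11 07:00.
2035-11-11 07:00 + 4 h = 2035-11-11 11:00.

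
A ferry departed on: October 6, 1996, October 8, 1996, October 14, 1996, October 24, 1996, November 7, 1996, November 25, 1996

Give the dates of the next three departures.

The spacing grows by 4 each time: 2, 6, 10, 14, 18 days.
Next gap: 22 days. November 25, 1996 + 22 days = December 17, 1996.
Next gap: 26 days. December 17, 1996 + 26 days = January 12, 1997.
Next gap: 30 days. January 12, 1997 + 30 days = February 11, 1997.

December 17, 1996; January 12, 1997; February 11, 1997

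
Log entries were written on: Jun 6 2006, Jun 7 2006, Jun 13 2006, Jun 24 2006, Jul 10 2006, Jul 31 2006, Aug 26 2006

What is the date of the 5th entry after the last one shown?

Gaps: 1, 6, 11, 16, 21, 26 days — each gap is 5 larger than the previous one.
Next gap: 31 days. Aug 26 2006 + 31 days = Sep 26 2006.
Next gap: 36 days. Sep 26 2006 + 36 days = Nov 1 2006.
Next gap: 41 days. Nov 1 2006 + 41 days = Dec 12 2006.
Next gap: 46 days. Dec 12 2006 + 46 days = Jan 27 2007.
Next gap: 51 days. Jan 27 2007 + 51 days = Mar 19 2007.

Mar 19 2007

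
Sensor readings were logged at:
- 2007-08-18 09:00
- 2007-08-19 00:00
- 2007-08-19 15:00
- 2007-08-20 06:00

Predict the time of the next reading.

Spacing: 15, 15, 15 h — constant 15 h.
2007-08-20 06:00 + 15 h = 2007-08-20 21:00.

2007-08-20 21:00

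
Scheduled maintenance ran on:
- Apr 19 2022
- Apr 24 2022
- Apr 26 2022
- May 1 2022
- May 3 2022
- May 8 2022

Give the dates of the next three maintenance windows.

May 10 2022, May 15 2022, May 17 2022

The gap pattern 5, 2, 5, 2, 5 repeats every 2 events.
These are the Tuesdays and Sundays of each week.
Next Tuesday: May 10 2022.
The following Sunday is May 15 2022.
The following Tuesday is May 17 2022.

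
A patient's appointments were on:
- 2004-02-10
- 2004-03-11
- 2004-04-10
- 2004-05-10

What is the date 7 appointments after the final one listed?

The spacing is 30, 30, 30 days — always 30 days.
2004-05-10 + 30 days = 2004-06-09.
2004-06-09 + 30 days = 2004-07-09.
2004-07-09 + 30 days = 2004-08-08.
2004-08-08 + 30 days = 2004-09-07.
2004-09-07 + 30 days = 2004-10-07.
2004-10-07 + 30 days = 2004-11-06.
2004-11-06 + 30 days = 2004-12-06.

2004-12-06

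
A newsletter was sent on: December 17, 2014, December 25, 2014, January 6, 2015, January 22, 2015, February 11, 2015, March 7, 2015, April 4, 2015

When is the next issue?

May 6, 2015

The spacing grows by 4 each time: 8, 12, 16, 20, 24, 28 days.
Next gap: 32 days. April 4, 2015 + 32 days = May 6, 2015.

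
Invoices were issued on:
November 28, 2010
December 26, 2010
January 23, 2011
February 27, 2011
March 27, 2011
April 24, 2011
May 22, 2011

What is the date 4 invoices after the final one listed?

September 25, 2011

These are Sundays at 28- or 35-day spacing (28, 28, 35, 28, 28, 28).
The pattern: 4th Sunday of the month.
4th Sunday of June 2011: June 26, 2011.
July 2011 — 4th Sunday is July 24, 2011.
August 2011 — 4th Sunday is August 28, 2011.
September 2011 — 4th Sunday is September 25, 2011.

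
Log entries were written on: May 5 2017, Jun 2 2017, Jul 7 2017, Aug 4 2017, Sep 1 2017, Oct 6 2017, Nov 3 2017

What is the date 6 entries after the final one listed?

May 4 2018

All dates are Fridays, 28, 35, 28, 28, 35, 28 days apart.
Specifically, the 1st Friday of each month.
1st Friday of December 2017: Dec 1 2017.
1st Friday of January 2018: Jan 5 2018.
February 2018 — 1st Friday is Feb 2 2018.
1st Friday of March 2018: Mar 2 2018.
1st Friday of April 2018: Apr 6 2018.
1st Friday of May 2018: May 4 2018.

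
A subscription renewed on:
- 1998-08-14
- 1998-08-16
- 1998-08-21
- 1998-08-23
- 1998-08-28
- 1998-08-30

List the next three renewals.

1998-09-04, 1998-09-06, 1998-09-11

Gaps: 2, 5, 2, 5, 2 days — not constant, but cyclic with period 2.
The events fall on every Friday and Sunday.
Next Friday: 1998-09-04.
Next Sunday: 1998-09-06.
Next Friday: 1998-09-11.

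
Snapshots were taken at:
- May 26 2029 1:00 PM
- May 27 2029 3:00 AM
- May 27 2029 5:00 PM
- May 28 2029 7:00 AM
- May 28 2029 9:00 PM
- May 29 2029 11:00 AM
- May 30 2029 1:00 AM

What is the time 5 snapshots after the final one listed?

Gaps: 14, 14, 14, 14, 14, 14 hours — each event is 14 hours after the previous one.
May 30 2029 1:00 AM + 14 h = May 30 2029 3:00 PM.
May 30 2029 3:00 PM + 14 h = May 31 2029 5:00 AM.
May 31 2029 5:00 AM + 14 h = May 31 2029 7:00 PM.
May 31 2029 7:00 PM + 14 h = Jun 1 2029 9:00 AM.
Jun 1 2029 9:00 AM + 14 h = Jun 1 2029 11:00 PM.

Jun 1 2029 11:00 PM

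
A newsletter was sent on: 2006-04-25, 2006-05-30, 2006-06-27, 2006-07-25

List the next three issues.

2006-08-29, 2006-09-26, 2006-10-31

All Tuesdays; the gaps (35, 28, 28) vary with month length.
This is the last Tuesday of each month.
August 2006 ends with Tuesday 2006-08-29.
Last Tuesday of September 2006: 2006-09-26.
October 2006 ends with Tuesday 2006-10-31.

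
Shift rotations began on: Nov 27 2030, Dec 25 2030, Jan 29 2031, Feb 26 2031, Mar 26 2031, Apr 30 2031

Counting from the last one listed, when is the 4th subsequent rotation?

Aug 27 2031

These are Wednesdays with 28, 35, 28, 28, 35-day gaps.
Each is the final Wednesday of its month — Jan 29 2031 is past the 28th, so '4th Wednesday' doesn't fit.
May 2031 ends with Wednesday May 28 2031.
Last Wednesday of June 2031: Jun 25 2031.
Last Wednesday of July 2031: Jul 30 2031.
August 2031 ends with Wednesday Aug 27 2031.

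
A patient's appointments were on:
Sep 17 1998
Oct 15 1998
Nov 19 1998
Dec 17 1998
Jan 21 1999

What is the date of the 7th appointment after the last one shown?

Aug 19 1999

All dates are Thursdays, 28, 35, 28, 35 days apart.
Specifically, the 3rd Thursday of each month.
February 1999 — 3rd Thursday is Feb 18 1999.
March 1999 — 3rd Thursday is Mar 18 1999.
April 1999 — 3rd Thursday is Apr 15 1999.
3rd Thursday of May 1999: May 20 1999.
June 1999 — 3rd Thursday is Jun 17 1999.
July 1999 — 3rd Thursday is Jul 15 1999.
August 1999 — 3rd Thursday is Aug 19 1999.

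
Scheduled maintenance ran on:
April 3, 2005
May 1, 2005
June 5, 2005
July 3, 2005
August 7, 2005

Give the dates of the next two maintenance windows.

Gaps: 28, 35, 28, 35 days — a mix of 28 and 35. Every date is a Sunday.
Each is the 1st Sunday of its month.
September 2005 — 1st Sunday is September 4, 2005.
1st Sunday of October 2005: October 2, 2005.

September 4, 2005; October 2, 2005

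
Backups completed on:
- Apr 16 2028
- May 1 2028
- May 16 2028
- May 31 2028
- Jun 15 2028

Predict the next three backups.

Jun 30 2028, Jul 15 2028, Jul 30 2028

Gaps between consecutive events: 15, 15, 15, 15 days — a constant 15-day interval.
Jun 15 2028 + 15 days = Jun 30 2028.
Jun 30 2028 + 15 days = Jul 15 2028.
Jul 15 2028 + 15 days = Jul 30 2028.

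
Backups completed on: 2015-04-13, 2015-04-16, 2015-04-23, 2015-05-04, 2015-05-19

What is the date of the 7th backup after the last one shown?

Intervals are 3, 7, 11, 15 days — an arithmetic progression with common difference 4.
Next gap: 19 days. 2015-05-19 + 19 days = 2015-06-07.
Next gap: 23 days. 2015-06-07 + 23 days = 2015-06-30.
Next gap: 27 days. 2015-06-30 + 27 days = 2015-07-27.
Next gap: 31 days. 2015-07-27 + 31 days = 2015-08-27.
Next gap: 35 days. 2015-08-27 + 35 days = 2015-10-01.
Next gap: 39 days. 2015-10-01 + 39 days = 2015-11-09.
Next gap: 43 days. 2015-11-09 + 43 days = 2015-12-22.

2015-12-22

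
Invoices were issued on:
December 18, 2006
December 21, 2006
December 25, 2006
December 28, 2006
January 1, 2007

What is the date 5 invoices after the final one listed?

The gap pattern 3, 4, 3, 4 repeats every 2 events.
These are the Mondays and Thursdays of each week.
Next Thursday: January 4, 2007.
Next Monday: January 8, 2007.
Next Thursday: January 11, 2007.
The following Monday is January 15, 2007.
The following Thursday is January 18, 2007.

January 18, 2007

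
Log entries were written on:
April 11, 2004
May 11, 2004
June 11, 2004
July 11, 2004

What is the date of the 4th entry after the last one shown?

November 11, 2004

The day-of-month is always 11 (30, 31, 30 days between events).
So this recurs on the 11th of each month.
August 2004: August 11, 2004.
September 2004: September 11, 2004.
October 2004: October 11, 2004.
Next: November 2004 → November 11, 2004.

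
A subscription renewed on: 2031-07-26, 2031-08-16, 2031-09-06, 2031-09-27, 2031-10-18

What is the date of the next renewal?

2031-11-08

Gaps between consecutive events: 21, 21, 21, 21 days — a constant 21-day interval.
2031-10-18 + 21 days = 2031-11-08.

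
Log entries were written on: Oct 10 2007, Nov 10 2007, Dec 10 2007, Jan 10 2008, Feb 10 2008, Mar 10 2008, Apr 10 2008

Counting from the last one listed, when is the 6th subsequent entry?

Oct 10 2008

Gaps: 31, 30, 31, 31, 29, 31 days — not constant. Every event is on the 10th of the month.
Pattern: the 10th of each month.
Next: May 2008 → May 10 2008.
June 2008: Jun 10 2008.
Next: July 2008 → Jul 10 2008.
Next: August 2008 → Aug 10 2008.
Next: September 2008 → Sep 10 2008.
October 2008: Oct 10 2008.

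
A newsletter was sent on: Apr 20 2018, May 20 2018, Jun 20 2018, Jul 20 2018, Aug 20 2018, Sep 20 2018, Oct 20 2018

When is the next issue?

Nov 20 2018

The day-of-month is always 20 (30, 31, 30, 31, 31, 30 days between events).
So this recurs on the 20th of each month.
Next: November 2018 → Nov 20 2018.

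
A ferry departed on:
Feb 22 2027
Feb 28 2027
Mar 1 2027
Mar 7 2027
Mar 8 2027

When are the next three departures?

Mar 14 2027, Mar 15 2027, Mar 21 2027

The gap pattern 6, 1, 6, 1 repeats every 2 events.
These are the Mondays and Sundays of each week.
The following Sunday is Mar 14 2027.
Next Monday: Mar 15 2027.
The following Sunday is Mar 21 2027.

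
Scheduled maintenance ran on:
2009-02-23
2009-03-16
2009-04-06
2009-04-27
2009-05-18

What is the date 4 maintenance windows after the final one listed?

The spacing is 21, 21, 21, 21 days — always 21 days.
2009-05-18 + 21 days = 2009-06-08.
2009-06-08 + 21 days = 2009-06-29.
2009-06-29 + 21 days = 2009-07-20.
2009-07-20 + 21 days = 2009-08-10.

2009-08-10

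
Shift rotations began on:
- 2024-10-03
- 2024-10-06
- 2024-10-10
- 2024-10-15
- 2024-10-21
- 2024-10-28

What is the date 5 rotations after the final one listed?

2024-12-17

Gaps: 3, 4, 5, 6, 7 days — each gap is 1 larger than the previous one.
Next gap: 8 days. 2024-10-28 + 8 days = 2024-11-05.
Next gap: 9 days. 2024-11-05 + 9 days = 2024-11-14.
Next gap: 10 days. 2024-11-14 + 10 days = 2024-11-24.
Next gap: 11 days. 2024-11-24 + 11 days = 2024-12-05.
Next gap: 12 days. 2024-12-05 + 12 days = 2024-12-17.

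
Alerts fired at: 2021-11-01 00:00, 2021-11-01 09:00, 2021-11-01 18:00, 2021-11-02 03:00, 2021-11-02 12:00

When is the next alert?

The interval is a steady 9 hours (9, 9, 9, 9).
2021-11-02 12:00 + 9 h = 2021-11-02 21:00.

2021-11-02 21:00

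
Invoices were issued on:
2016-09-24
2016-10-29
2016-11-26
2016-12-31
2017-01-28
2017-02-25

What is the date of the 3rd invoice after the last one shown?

All Saturdays; the gaps (35, 28, 35, 28, 28) vary with month length.
This is the last Saturday of each month.
March 2017 ends with Saturday 2017-03-25.
April 2017 ends with Saturday 2017-04-29.
May 2017 ends with Saturday 2017-05-27.

2017-05-27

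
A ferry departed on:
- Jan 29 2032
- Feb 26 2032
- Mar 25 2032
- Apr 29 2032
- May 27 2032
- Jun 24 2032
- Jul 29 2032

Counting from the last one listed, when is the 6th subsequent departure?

Every date is a Thursday; gaps 28, 28, 35, 28, 28, 35 days.
Each is the last Thursday of its month (at least one falls on the 29th or later, ruling out '4th Thursday').
Last Thursday of August 2032: Aug 26 2032.
September 2032 ends with Thursday Sep 30 2032.
October 2032 ends with Thursday Oct 28 2032.
November 2032 ends with Thursday Nov 25 2032.
Last Thursday of December 2032: Dec 30 2032.
Last Thursday of January 2033: Jan 27 2033.

Jan 27 2033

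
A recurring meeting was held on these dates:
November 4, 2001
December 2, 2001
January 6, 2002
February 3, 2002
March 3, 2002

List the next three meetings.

April 7, 2002; May 5, 2002; June 2, 2002

These are Sundays at 28- or 35-day spacing (28, 35, 28, 28).
The pattern: 1st Sunday of the month.
1st Sunday of April 2002: April 7, 2002.
1st Sunday of May 2002: May 5, 2002.
1st Sunday of June 2002: June 2, 2002.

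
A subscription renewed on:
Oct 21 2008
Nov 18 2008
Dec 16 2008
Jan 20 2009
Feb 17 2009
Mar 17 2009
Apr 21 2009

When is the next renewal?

May 19 2009

These are Tuesdays at 28- or 35-day spacing (28, 28, 35, 28, 28, 35).
The pattern: 3rd Tuesday of the month.
May 2009 — 3rd Tuesday is May 19 2009.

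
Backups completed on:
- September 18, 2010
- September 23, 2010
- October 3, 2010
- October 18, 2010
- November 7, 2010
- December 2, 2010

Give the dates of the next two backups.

Intervals are 5, 10, 15, 20, 25 days — an arithmetic progression with common difference 5.
Next gap: 30 days. December 2, 2010 + 30 days = January 1, 2011.
Next gap: 35 days. January 1, 2011 + 35 days = February 5, 2011.

January 1, 2011; February 5, 2011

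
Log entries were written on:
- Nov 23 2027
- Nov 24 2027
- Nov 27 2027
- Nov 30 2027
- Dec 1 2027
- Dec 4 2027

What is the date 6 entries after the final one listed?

Dec 18 2027

Gaps: 1, 3, 3, 1, 3 days — not constant, but cyclic with period 3.
The events fall on every Tuesday, Wednesday and Saturday.
Next Tuesday: Dec 7 2027.
Next Wednesday: Dec 8 2027.
Next Saturday: Dec 11 2027.
The following Tuesday is Dec 14 2027.
The following Wednesday is Dec 15 2027.
The following Saturday is Dec 18 2027.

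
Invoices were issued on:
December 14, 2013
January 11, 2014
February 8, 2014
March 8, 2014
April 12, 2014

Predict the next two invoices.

All dates are Saturdays, 28, 28, 28, 35 days apart.
Specifically, the 2nd Saturday of each month.
2nd Saturday of May 2014: May 10, 2014.
2nd Saturday of June 2014: June 14, 2014.

May 10, 2014; June 14, 2014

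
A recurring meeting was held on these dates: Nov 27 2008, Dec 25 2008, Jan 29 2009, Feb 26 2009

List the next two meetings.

All Thursdays; the gaps (28, 35, 28) vary with month length.
This is the last Thursday of each month.
Last Thursday of March 2009: Mar 26 2009.
Last Thursday of April 2009: Apr 30 2009.

Mar 26 2009, Apr 30 2009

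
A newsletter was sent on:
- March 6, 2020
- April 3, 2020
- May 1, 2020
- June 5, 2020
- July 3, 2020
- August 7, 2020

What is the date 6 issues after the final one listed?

These are Fridays at 28- or 35-day spacing (28, 28, 35, 28, 35).
The pattern: 1st Friday of the month.
September 2020 — 1st Friday is September 4, 2020.
October 2020 — 1st Friday is October 2, 2020.
November 2020 — 1st Friday is November 6, 2020.
December 2020 — 1st Friday is December 4, 2020.
1st Friday of January 2021: January 1, 2021.
February 2021 — 1st Friday is February 5, 2021.

February 5, 2021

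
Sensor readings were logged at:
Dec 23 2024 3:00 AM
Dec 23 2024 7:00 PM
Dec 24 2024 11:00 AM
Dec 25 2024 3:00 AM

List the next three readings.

Dec 25 2024 7:00 PM, Dec 26 2024 11:00 AM, Dec 27 2024 3:00 AM

The interval is a steady 16 hours (16, 16, 16).
Dec 25 2024 3:00 AM + 16 h = Dec 25 2024 7:00 PM.
Dec 25 2024 7:00 PM + 16 h = Dec 26 2024 11:00 AM.
Dec 26 2024 11:00 AM + 16 h = Dec 27 2024 3:00 AM.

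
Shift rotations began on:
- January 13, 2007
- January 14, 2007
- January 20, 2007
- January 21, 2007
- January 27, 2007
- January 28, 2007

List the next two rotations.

February 3, 2007; February 4, 2007

The gap pattern 1, 6, 1, 6, 1 repeats every 2 events.
These are the Saturdays and Sundays of each week.
Next Saturday: February 3, 2007.
The following Sunday is February 4, 2007.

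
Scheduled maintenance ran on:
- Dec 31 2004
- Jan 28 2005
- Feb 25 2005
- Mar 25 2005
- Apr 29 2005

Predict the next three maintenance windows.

May 27 2005, Jun 24 2005, Jul 29 2005

All Fridays; the gaps (28, 28, 28, 35) vary with month length.
This is the last Friday of each month.
May 2005 ends with Friday May 27 2005.
Last Friday of June 2005: Jun 24 2005.
July 2005 ends with Friday Jul 29 2005.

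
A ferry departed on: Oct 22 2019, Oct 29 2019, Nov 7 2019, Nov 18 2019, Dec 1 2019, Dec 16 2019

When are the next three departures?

Intervals are 7, 9, 11, 13, 15 days — an arithmetic progression with common difference 2.
Next gap: 17 days. Dec 16 2019 + 17 days = Jan 2 2020.
Next gap: 19 days. Jan 2 2020 + 19 days = Jan 21 2020.
Next gap: 21 days. Jan 21 2020 + 21 days = Feb 11 2020.

Jan 2 2020, Jan 21 2020, Feb 11 2020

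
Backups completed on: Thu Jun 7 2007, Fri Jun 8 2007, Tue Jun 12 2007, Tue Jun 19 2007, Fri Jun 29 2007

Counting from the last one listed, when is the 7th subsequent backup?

Gaps: 1, 4, 7, 10 days — each gap is 3 larger than the previous one.
Next gap: 13 days. Fri Jun 29 2007 + 13 days = Thu Jul 12 2007.
Next gap: 16 days. Thu Jul 12 2007 + 16 days = Sat Jul 28 2007.
Next gap: 19 days. Sat Jul 28 2007 + 19 days = Thu Aug 16 2007.
Next gap: 22 days. Thu Aug 16 2007 + 22 days = Fri Sep 7 2007.
Next gap: 25 days. Fri Sep 7 2007 + 25 days = Tue Oct 2 2007.
Next gap: 28 days. Tue Oct 2 2007 + 28 days = Tue Oct 30 2007.
Next gap: 31 days. Tue Oct 30 2007 + 31 days = Fri Nov 30 2007.

Fri Nov 30 2007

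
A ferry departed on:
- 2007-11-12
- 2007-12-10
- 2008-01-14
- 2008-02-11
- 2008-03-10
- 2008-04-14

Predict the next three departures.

2008-05-12, 2008-06-09, 2008-07-14

Gaps: 28, 35, 28, 28, 35 days — a mix of 28 and 35. Every date is a Monday.
Each is the 2nd Monday of its month.
May 2008 — 2nd Monday is 2008-05-12.
2nd Monday of June 2008: 2008-06-09.
July 2008 — 2nd Monday is 2008-07-14.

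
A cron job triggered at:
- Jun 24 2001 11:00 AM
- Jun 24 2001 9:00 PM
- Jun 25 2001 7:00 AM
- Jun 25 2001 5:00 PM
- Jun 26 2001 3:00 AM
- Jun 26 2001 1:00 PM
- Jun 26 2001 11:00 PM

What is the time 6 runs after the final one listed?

Jun 29 2001 11:00 AM

Gaps: 10, 10, 10, 10, 10, 10 hours — each event is 10 hours after the previous one.
Jun 26 2001 11:00 PM + 10 h = Jun 27 2001 9:00 AM.
Jun 27 2001 9:00 AM + 10 h = Jun 27 2001 7:00 PM.
Jun 27 2001 7:00 PM + 10 h = Jun 28 2001 5:00 AM.
Jun 28 2001 5:00 AM + 10 h = Jun 28 2001 3:00 PM.
Jun 28 2001 3:00 PM + 10 h = Jun 29 2001 1:00 AM.
Jun 29 2001 1:00 AM + 10 h = Jun 29 2001 11:00 AM.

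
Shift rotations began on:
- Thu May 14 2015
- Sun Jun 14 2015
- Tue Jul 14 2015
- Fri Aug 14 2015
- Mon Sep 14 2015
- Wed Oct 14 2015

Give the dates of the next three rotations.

Sat Nov 14 2015, Mon Dec 14 2015, Thu Jan 14 2016

Gaps: 31, 30, 31, 31, 30 days — not constant. Every event is on the 14th of the month.
Pattern: the 14th of each month.
Next: November 2015 → Sat Nov 14 2015.
December 2015: Mon Dec 14 2015.
January 2016: Thu Jan 14 2016.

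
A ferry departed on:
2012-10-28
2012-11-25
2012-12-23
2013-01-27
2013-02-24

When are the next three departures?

2013-03-24, 2013-04-28, 2013-05-26

All dates are Sundays, 28, 28, 35, 28 days apart.
Specifically, the 4th Sunday of each month.
March 2013 — 4th Sunday is 2013-03-24.
April 2013 — 4th Sunday is 2013-04-28.
May 2013 — 4th Sunday is 2013-05-26.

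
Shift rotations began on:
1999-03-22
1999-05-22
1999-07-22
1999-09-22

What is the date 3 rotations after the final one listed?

2000-03-22

Gaps: 61, 61, 62 days — not constant. Every event is on the 22nd of the month.
Pattern: the 22nd of every 2 months.
Next: November 1999 → 1999-11-22.
Next: January 2000 → 2000-01-22.
March 2000: 2000-03-22.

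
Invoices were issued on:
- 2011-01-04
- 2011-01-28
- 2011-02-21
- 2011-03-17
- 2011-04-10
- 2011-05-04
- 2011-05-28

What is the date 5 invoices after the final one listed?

Every event comes 24 days after the last (24, 24, 24, 24, 24, 24).
2011-05-28 + 24 days = 2011-06-21.
2011-06-21 + 24 days = 2011-07-15.
2011-07-15 + 24 days = 2011-08-08.
2011-08-08 + 24 days = 2011-09-01.
2011-09-01 + 24 days = 2011-09-25.

2011-09-25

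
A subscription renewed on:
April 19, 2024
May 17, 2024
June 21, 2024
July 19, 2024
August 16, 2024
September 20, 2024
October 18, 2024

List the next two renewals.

Gaps: 28, 35, 28, 28, 35, 28 days — a mix of 28 and 35. Every date is a Friday.
Each is the 3rd Friday of its month.
3rd Friday of November 2024: November 15, 2024.
3rd Friday of December 2024: December 20, 2024.

November 15, 2024; December 20, 2024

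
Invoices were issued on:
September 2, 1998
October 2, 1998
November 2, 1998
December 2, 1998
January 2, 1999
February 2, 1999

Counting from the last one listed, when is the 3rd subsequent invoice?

Each date is the 2nd; the gaps (30, 31, 30, 31, 31) track the month lengths.
The rule is the 2nd of each month.
Next: March 1999 → March 2, 1999.
April 1999: April 2, 1999.
May 1999: May 2, 1999.

May 2, 1999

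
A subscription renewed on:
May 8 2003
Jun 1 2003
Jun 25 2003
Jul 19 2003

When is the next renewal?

Aug 12 2003

Every event comes 24 days after the last (24, 24, 24).
Jul 19 2003 + 24 days = Aug 12 2003.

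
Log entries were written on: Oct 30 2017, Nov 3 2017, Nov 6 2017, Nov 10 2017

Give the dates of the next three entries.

Gaps: 4, 3, 4 days — not constant, but cyclic with period 2.
The events fall on every Monday and Friday.
The following Monday is Nov 13 2017.
The following Friday is Nov 17 2017.
The following Monday is Nov 20 2017.

Nov 13 2017, Nov 17 2017, Nov 20 2017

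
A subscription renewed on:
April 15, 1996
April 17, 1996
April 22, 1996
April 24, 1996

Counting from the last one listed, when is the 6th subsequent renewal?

May 15, 1996

Gaps: 2, 5, 2 days — not constant, but cyclic with period 2.
The events fall on every Monday and Wednesday.
Next Monday: April 29, 1996.
The following Wednesday is May 1, 1996.
The following Monday is May 6, 1996.
Next Wednesday: May 8, 1996.
Next Monday: May 13, 1996.
The following Wednesday is May 15, 1996.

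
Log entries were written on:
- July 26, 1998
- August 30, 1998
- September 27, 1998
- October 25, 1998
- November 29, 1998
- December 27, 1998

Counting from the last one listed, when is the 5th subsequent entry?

May 30, 1999

All Sundays; the gaps (35, 28, 28, 35, 28) vary with month length.
This is the last Sunday of each month.
Last Sunday of January 1999: January 31, 1999.
Last Sunday of February 1999: February 28, 1999.
Last Sunday of March 1999: March 28, 1999.
Last Sunday of April 1999: April 25, 1999.
Last Sunday of May 1999: May 30, 1999.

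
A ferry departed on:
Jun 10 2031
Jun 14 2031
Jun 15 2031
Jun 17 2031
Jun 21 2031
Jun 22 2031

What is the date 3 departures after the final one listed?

Jun 29 2031

Every event lands on a Tuesday or Saturday or Sunday (gaps cycle 4, 1, 2, 4, 1).
So the schedule is: every Tuesday, Saturday and Sunday.
The following Tuesday is Jun 24 2031.
Next Saturday: Jun 28 2031.
The following Sunday is Jun 29 2031.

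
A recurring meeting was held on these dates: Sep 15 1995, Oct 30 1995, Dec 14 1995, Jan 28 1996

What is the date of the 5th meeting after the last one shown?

Sep 9 1996

The spacing is 45, 45, 45 days — always 45 days.
Jan 28 1996 + 45 days = Mar 13 1996.
Mar 13 1996 + 45 days = Apr 27 1996.
Apr 27 1996 + 45 days = Jun 11 1996.
Jun 11 1996 + 45 days = Jul 26 1996.
Jul 26 1996 + 45 days = Sep 9 1996.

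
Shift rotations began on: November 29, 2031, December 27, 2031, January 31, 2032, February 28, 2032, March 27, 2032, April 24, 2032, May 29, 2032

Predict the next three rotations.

These are Saturdays with 28, 35, 28, 28, 28, 35-day gaps.
Each is the final Saturday of its month — November 29, 2031 is past the 28th, so '4th Saturday' doesn't fit.
June 2032 ends with Saturday June 26, 2032.
July 2032 ends with Saturday July 31, 2032.
Last Saturday of August 2032: August 28, 2032.

June 26, 2032; July 31, 2032; August 28, 2032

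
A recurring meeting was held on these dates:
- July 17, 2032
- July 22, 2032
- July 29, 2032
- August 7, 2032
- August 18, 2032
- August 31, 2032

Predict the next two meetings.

Intervals are 5, 7, 9, 11, 13 days — an arithmetic progression with common difference 2.
Next gap: 15 days. August 31, 2032 + 15 days = September 15, 2032.
Next gap: 17 days. September 15, 2032 + 17 days = October 2, 2032.

September 15, 2032; October 2, 2032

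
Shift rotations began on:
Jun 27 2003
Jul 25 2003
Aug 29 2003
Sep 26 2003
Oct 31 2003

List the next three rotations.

These are Fridays with 28, 35, 28, 35-day gaps.
Each is the final Friday of its month — Aug 29 2003 is past the 28th, so '4th Friday' doesn't fit.
November 2003 ends with Friday Nov 28 2003.
Last Friday of December 2003: Dec 26 2003.
January 2004 ends with Friday Jan 30 2004.

Nov 28 2003, Dec 26 2003, Jan 30 2004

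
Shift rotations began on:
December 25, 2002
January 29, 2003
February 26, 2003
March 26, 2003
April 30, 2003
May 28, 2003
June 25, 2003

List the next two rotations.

July 30, 2003; August 27, 2003

These are Wednesdays with 35, 28, 28, 35, 28, 28-day gaps.
Each is the final Wednesday of its month — January 29, 2003 is past the 28th, so '4th Wednesday' doesn't fit.
Last Wednesday of July 2003: July 30, 2003.
August 2003 ends with Wednesday August 27, 2003.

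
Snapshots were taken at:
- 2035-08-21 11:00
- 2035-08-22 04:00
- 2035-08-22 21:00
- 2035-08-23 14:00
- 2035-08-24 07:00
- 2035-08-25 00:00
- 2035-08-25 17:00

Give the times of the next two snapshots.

2035-08-26 10:00, 2035-08-27 03:00

Spacing: 17, 17, 17, 17, 17, 17 h — constant 17 h.
2035-08-25 17:00 + 17 h = 2035-08-26 10:00.
2035-08-26 10:00 + 17 h = 2035-08-27 03:00.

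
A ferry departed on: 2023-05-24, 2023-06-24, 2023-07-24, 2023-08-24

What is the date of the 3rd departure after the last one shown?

2023-11-24

Gaps: 31, 30, 31 days — not constant. Every event is on the 24th of the month.
Pattern: the 24th of each month.
September 2023: 2023-09-24.
Next: October 2023 → 2023-10-24.
November 2023: 2023-11-24.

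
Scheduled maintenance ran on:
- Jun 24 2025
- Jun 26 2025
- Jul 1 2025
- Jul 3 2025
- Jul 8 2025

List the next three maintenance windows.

The gap pattern 2, 5, 2, 5 repeats every 2 events.
These are the Tuesdays and Thursdays of each week.
The following Thursday is Jul 10 2025.
The following Tuesday is Jul 15 2025.
The following Thursday is Jul 17 2025.

Jul 10 2025, Jul 15 2025, Jul 17 2025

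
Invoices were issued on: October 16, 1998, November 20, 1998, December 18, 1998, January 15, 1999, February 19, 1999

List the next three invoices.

These are Fridays at 28- or 35-day spacing (35, 28, 28, 35).
The pattern: 3rd Friday of the month.
March 1999 — 3rd Friday is March 19, 1999.
3rd Friday of April 1999: April 16, 1999.
3rd Friday of May 1999: May 21, 1999.

March 19, 1999; April 16, 1999; May 21, 1999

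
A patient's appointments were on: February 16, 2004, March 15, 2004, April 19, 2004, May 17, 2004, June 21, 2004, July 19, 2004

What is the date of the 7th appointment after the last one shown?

All dates are Mondays, 28, 35, 28, 35, 28 days apart.
Specifically, the 3rd Monday of each month.
3rd Monday of August 2004: August 16, 2004.
September 2004 — 3rd Monday is September 20, 2004.
3rd Monday of October 2004: October 18, 2004.
3rd Monday of November 2004: November 15, 2004.
December 2004 — 3rd Monday is December 20, 2004.
January 2005 — 3rd Monday is January 17, 2005.
February 2005 — 3rd Monday is February 21, 2005.

February 21, 2005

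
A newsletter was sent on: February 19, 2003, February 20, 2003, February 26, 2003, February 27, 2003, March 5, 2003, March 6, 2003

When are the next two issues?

March 12, 2003; March 13, 2003

Every event lands on a Wednesday or Thursday (gaps cycle 1, 6, 1, 6, 1).
So the schedule is: every Wednesday and Thursday.
Next Wednesday: March 12, 2003.
Next Thursday: March 13, 2003.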